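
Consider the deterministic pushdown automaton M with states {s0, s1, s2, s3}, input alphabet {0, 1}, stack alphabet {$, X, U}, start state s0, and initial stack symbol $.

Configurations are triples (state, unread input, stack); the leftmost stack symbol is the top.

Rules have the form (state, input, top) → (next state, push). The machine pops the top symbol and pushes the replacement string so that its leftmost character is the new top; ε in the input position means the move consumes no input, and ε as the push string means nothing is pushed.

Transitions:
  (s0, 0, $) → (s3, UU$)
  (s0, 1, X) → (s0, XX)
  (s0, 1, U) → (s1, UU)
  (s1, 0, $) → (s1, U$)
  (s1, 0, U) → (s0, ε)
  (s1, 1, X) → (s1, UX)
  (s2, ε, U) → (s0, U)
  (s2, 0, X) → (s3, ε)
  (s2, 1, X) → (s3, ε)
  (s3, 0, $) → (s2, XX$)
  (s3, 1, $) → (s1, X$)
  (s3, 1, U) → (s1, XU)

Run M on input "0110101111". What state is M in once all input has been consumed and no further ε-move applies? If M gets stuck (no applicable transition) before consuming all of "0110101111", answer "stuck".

stuck

(s0, 0110101111, $)
  read 0, top $: go to s3, push UU$ → (s3, 110101111, UU$)
  read 1, top U: go to s1, push XU → (s1, 10101111, XUU$)
  read 1, top X: go to s1, push UX → (s1, 0101111, UXUU$)
  read 0, top U: go to s0, push ε → (s0, 101111, XUU$)
  read 1, top X: go to s0, push XX → (s0, 01111, XXUU$)
No transition for (s0, 0, top X); M blocks with input 01111 remaining.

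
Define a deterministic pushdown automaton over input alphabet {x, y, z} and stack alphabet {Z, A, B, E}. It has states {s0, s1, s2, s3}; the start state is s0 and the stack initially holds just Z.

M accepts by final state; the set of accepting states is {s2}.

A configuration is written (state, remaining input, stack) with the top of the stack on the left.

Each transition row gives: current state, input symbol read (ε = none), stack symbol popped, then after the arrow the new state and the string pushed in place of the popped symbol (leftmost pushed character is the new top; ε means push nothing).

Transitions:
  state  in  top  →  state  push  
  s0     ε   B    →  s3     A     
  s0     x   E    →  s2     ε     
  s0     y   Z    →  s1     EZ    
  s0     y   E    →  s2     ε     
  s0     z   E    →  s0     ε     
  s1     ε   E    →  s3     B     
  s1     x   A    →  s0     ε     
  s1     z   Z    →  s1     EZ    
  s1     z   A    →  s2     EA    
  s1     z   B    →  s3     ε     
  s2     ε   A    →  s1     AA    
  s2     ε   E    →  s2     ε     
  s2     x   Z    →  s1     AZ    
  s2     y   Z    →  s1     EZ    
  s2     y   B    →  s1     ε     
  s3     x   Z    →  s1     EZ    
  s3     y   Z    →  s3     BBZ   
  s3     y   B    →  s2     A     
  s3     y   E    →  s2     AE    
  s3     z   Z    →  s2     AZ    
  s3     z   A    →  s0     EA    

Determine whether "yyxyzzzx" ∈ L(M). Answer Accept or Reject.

(s0, yyxyzzzx, Z)
  read y, top Z: go to s1, push EZ → (s1, yxyzzzx, EZ)
  ε-move, top E: go to s3, push B → (s3, yxyzzzx, BZ)
  read y, top B: go to s2, push A → (s2, xyzzzx, AZ)
  ε-move, top A: go to s1, push AA → (s1, xyzzzx, AAZ)
  read x, top A: go to s0, push ε → (s0, yzzzx, AZ)
No transition applies at (s0, yzzzx, AZ); input not fully consumed.

Reject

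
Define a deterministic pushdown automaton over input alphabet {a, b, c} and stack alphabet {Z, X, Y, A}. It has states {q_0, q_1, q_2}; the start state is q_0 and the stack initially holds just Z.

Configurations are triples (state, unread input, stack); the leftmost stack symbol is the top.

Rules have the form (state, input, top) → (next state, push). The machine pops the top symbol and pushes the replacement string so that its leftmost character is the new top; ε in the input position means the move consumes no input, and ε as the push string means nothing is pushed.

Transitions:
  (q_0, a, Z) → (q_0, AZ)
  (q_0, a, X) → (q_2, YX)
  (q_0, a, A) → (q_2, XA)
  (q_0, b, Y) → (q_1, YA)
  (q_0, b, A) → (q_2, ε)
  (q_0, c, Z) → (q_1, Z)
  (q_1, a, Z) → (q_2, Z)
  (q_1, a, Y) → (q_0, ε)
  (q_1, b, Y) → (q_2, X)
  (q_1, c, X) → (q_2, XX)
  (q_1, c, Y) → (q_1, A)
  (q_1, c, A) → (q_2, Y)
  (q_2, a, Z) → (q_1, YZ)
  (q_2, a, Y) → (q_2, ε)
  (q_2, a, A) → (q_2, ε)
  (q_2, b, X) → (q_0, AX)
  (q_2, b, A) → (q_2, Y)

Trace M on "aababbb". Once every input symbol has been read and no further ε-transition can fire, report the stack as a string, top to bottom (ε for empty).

AXAXAZ

(q_0, aababbb, Z)
  read a, top Z: go to q_0, push AZ → (q_0, ababbb, AZ)
  read a, top A: go to q_2, push XA → (q_2, babbb, XAZ)
  read b, top X: go to q_0, push AX → (q_0, abbb, AXAZ)
  read a, top A: go to q_2, push XA → (q_2, bbb, XAXAZ)
  read b, top X: go to q_0, push AX → (q_0, bb, AXAXAZ)
  read b, top A: go to q_2, push ε → (q_2, b, XAXAZ)
  read b, top X: go to q_0, push AX → (q_0, ε, AXAXAZ)
All input consumed in state q_0 with stack AXAXAZ.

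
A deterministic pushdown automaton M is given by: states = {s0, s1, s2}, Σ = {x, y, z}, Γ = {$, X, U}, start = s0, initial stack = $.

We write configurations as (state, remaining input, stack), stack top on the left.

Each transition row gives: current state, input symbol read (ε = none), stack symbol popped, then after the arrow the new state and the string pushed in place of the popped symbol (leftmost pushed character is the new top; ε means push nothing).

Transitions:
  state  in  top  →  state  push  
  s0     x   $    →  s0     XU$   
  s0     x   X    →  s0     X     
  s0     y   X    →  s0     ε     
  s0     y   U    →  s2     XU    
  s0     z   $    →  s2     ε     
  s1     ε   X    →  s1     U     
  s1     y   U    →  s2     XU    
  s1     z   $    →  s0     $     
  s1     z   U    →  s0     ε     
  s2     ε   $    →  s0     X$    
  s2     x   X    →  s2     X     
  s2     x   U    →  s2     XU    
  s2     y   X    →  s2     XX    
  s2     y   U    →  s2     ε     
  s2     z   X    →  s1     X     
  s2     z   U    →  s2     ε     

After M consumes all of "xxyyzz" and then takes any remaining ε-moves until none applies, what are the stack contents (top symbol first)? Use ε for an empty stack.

U$

(s0, xxyyzz, $)
  read x, top $: go to s0, push XU$ → (s0, xyyzz, XU$)
  read x, top X: go to s0, push X → (s0, yyzz, XU$)
  read y, top X: go to s0, push ε → (s0, yzz, U$)
  read y, top U: go to s2, push XU → (s2, zz, XU$)
  read z, top X: go to s1, push X → (s1, z, XU$)
  ε-move, top X: go to s1, push U → (s1, z, UU$)
  read z, top U: go to s0, push ε → (s0, ε, U$)
All input consumed in state s0 with stack U$.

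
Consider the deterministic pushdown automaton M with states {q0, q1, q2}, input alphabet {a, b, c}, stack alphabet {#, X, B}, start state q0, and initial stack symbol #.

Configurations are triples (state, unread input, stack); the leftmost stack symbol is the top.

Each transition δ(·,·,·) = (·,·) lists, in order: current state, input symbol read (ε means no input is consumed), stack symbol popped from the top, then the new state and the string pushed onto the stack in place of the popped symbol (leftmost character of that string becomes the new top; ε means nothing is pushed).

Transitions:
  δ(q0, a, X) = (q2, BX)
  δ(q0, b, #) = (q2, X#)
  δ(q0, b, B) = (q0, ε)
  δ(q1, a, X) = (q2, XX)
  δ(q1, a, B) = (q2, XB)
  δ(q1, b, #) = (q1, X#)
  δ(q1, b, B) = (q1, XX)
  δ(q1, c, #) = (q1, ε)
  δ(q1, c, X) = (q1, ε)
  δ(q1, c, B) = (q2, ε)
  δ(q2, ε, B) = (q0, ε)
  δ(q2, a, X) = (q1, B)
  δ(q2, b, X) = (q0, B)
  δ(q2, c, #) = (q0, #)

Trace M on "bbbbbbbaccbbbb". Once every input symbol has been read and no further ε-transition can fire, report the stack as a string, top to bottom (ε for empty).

X#

(q0, bbbbbbbaccbbbb, #)
  read b, top #: go to q2, push X# → (q2, bbbbbbaccbbbb, X#)
  read b, top X: go to q0, push B → (q0, bbbbbaccbbbb, B#)
  read b, top B: go to q0, push ε → (q0, bbbbaccbbbb, #)
  read b, top #: go to q2, push X# → (q2, bbbaccbbbb, X#)
  read b, top X: go to q0, push B → (q0, bbaccbbbb, B#)
  read b, top B: go to q0, push ε → (q0, baccbbbb, #)
  read b, top #: go to q2, push X# → (q2, accbbbb, X#)
  read a, top X: go to q1, push B → (q1, ccbbbb, B#)
  read c, top B: go to q2, push ε → (q2, cbbbb, #)
  read c, top #: go to q0, push # → (q0, bbbb, #)
  read b, top #: go to q2, push X# → (q2, bbb, X#)
  read b, top X: go to q0, push B → (q0, bb, B#)
  read b, top B: go to q0, push ε → (q0, b, #)
  read b, top #: go to q2, push X# → (q2, ε, X#)
All input consumed in state q2 with stack X#.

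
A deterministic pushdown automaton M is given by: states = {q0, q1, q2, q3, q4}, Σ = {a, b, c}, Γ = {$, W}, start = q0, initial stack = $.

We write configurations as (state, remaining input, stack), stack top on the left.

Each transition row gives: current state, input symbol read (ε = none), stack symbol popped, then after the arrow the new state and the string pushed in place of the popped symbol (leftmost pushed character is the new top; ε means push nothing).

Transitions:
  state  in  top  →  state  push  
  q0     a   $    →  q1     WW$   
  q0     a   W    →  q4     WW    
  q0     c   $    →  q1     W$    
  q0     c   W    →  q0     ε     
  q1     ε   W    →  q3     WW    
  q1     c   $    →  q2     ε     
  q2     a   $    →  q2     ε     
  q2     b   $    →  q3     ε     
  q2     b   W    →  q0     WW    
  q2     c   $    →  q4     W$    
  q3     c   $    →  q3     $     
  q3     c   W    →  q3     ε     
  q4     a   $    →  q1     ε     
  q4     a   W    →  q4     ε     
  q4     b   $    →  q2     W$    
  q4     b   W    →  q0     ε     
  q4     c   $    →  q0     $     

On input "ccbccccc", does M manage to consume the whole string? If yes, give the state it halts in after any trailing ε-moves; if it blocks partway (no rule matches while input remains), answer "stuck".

stuck

(q0, ccbccccc, $)
  read c, top $: go to q1, push W$ → (q1, cbccccc, W$)
  ε-move, top W: go to q3, push WW → (q3, cbccccc, WW$)
  read c, top W: go to q3, push ε → (q3, bccccc, W$)
No transition for (q3, b, top W); M blocks with input bccccc remaining.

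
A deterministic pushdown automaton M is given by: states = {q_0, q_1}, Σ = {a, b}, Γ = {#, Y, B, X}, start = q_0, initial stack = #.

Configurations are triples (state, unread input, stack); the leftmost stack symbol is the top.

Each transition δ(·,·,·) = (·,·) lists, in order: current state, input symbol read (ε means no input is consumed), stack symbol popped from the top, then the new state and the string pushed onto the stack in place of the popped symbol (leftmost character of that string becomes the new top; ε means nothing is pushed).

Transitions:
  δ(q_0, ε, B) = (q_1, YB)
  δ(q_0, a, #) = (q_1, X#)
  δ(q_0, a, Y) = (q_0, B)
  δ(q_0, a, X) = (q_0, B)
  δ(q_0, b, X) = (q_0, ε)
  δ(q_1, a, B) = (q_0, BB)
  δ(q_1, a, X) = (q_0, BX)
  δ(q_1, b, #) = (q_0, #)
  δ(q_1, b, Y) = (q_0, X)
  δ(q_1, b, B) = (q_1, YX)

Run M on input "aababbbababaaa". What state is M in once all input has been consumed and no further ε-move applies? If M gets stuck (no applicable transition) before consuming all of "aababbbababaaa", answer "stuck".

(q_0, aababbbababaaa, #) ⊢ (q_1, ababbbababaaa, X#) ⊢ (q_0, babbbababaaa, BX#) ⊢ (q_1, babbbababaaa, YBX#) ⊢ (q_0, abbbababaaa, XBX#) ⊢ (q_0, bbbababaaa, BBX#) ⊢ (q_1, bbbababaaa, YBBX#) ⊢ (q_0, bbababaaa, XBBX#) ⊢ (q_0, bababaaa, BBX#) ⊢ (q_1, bababaaa, YBBX#) ⊢ (q_0, ababaaa, XBBX#) ⊢ (q_0, babaaa, BBBX#) ⊢ (q_1, babaaa, YBBBX#) ⊢ (q_0, abaaa, XBBBX#) ⊢ (q_0, baaa, BBBBX#) ⊢ (q_1, baaa, YBBBBX#) ⊢ (q_0, aaa, XBBBBX#) ⊢ (q_0, aa, BBBBBX#) ⊢ (q_1, aa, YBBBBBX#)
No transition for (q_1, a, top Y); M blocks with input aa remaining.

stuck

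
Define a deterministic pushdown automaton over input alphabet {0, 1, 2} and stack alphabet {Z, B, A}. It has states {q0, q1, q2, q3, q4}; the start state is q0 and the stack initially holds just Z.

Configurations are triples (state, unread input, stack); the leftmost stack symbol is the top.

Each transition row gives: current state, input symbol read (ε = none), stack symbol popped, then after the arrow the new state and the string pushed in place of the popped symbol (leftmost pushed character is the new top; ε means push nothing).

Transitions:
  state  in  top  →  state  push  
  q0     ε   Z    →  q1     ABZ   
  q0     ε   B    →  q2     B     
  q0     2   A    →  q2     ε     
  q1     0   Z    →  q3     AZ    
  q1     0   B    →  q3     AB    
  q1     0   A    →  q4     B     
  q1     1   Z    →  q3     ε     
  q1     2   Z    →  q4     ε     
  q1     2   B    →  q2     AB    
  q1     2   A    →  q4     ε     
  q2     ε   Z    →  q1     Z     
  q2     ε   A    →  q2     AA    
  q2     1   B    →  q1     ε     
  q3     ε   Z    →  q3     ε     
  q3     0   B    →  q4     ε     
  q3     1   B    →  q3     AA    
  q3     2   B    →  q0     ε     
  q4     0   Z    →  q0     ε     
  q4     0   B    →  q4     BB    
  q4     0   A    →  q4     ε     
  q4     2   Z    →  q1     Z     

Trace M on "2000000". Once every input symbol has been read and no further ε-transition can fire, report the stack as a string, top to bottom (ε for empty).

BBBBBBBZ

(q0, 2000000, Z) ⊢ (q1, 2000000, ABZ) ⊢ (q4, 000000, BZ) ⊢ (q4, 00000, BBZ) ⊢ (q4, 0000, BBBZ) ⊢ (q4, 000, BBBBZ) ⊢ (q4, 00, BBBBBZ) ⊢ (q4, 0, BBBBBBZ) ⊢ (q4, ε, BBBBBBBZ)
All input consumed in state q4 with stack BBBBBBBZ.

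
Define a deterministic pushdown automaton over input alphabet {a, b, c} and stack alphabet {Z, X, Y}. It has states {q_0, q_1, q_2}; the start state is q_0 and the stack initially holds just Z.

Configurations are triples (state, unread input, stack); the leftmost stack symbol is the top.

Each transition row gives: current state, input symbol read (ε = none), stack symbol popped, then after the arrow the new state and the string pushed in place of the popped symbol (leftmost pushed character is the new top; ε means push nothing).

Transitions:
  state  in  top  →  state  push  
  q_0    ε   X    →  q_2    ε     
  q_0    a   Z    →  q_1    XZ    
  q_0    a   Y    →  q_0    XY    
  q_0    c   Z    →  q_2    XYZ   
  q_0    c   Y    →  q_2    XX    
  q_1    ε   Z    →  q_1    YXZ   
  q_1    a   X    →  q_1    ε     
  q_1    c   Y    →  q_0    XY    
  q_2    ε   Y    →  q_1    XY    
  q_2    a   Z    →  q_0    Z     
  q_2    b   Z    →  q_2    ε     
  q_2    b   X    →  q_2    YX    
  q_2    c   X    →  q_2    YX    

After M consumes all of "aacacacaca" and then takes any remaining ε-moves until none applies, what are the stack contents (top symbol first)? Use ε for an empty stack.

(q_0, aacacacaca, Z) ⊢ (q_1, acacacaca, XZ) ⊢ (q_1, cacacaca, Z) ⊢ (q_1, cacacaca, YXZ) ⊢ (q_0, acacaca, XYXZ) ⊢ (q_2, acacaca, YXZ) ⊢ (q_1, acacaca, XYXZ) ⊢ (q_1, cacaca, YXZ) ⊢ (q_0, acaca, XYXZ) ⊢ (q_2, acaca, YXZ) ⊢ (q_1, acaca, XYXZ) ⊢ (q_1, caca, YXZ) ⊢ (q_0, aca, XYXZ) ⊢ (q_2, aca, YXZ) ⊢ (q_1, aca, XYXZ) ⊢ (q_1, ca, YXZ) ⊢ (q_0, a, XYXZ) ⊢ (q_2, a, YXZ) ⊢ (q_1, a, XYXZ) ⊢ (q_1, ε, YXZ)
All input consumed in state q_1 with stack YXZ.

YXZ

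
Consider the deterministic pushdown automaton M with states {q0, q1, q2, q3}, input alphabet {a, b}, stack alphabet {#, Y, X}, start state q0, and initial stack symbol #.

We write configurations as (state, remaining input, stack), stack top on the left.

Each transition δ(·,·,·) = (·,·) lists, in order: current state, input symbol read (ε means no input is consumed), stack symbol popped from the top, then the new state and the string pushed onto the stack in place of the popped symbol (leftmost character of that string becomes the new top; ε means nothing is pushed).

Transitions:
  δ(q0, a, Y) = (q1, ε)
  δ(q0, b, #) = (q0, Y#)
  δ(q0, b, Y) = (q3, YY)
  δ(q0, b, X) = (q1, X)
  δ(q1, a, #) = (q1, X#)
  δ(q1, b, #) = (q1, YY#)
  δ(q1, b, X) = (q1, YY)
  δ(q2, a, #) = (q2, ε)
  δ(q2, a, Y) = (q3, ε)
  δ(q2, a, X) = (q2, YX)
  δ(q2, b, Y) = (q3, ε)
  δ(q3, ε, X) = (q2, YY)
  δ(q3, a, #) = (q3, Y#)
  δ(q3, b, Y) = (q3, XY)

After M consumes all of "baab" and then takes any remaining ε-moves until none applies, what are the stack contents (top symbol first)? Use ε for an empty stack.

YY#

(q0, baab, #)
  read b, top #: go to q0, push Y# → (q0, aab, Y#)
  read a, top Y: go to q1, push ε → (q1, ab, #)
  read a, top #: go to q1, push X# → (q1, b, X#)
  read b, top X: go to q1, push YY → (q1, ε, YY#)
All input consumed in state q1 with stack YY#.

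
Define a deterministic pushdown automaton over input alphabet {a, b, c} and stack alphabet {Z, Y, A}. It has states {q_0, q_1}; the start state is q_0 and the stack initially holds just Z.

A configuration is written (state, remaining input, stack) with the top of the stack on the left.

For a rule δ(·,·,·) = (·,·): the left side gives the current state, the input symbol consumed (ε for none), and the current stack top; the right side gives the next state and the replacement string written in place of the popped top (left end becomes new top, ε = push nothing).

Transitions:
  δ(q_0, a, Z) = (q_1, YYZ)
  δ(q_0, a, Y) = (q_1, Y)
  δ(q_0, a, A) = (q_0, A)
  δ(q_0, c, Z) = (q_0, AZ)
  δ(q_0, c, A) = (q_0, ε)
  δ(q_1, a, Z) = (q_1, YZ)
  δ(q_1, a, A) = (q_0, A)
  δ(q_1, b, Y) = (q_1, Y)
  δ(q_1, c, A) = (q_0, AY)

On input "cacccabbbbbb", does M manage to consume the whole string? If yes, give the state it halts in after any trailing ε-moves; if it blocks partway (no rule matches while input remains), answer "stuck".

(q_0, cacccabbbbbb, Z)
  read c, top Z: go to q_0, push AZ → (q_0, acccabbbbbb, AZ)
  read a, top A: go to q_0, push A → (q_0, cccabbbbbb, AZ)
  read c, top A: go to q_0, push ε → (q_0, ccabbbbbb, Z)
  read c, top Z: go to q_0, push AZ → (q_0, cabbbbbb, AZ)
  read c, top A: go to q_0, push ε → (q_0, abbbbbb, Z)
  read a, top Z: go to q_1, push YYZ → (q_1, bbbbbb, YYZ)
  read b, top Y: go to q_1, push Y → (q_1, bbbbb, YYZ)
  read b, top Y: go to q_1, push Y → (q_1, bbbb, YYZ)
  read b, top Y: go to q_1, push Y → (q_1, bbb, YYZ)
  read b, top Y: go to q_1, push Y → (q_1, bb, YYZ)
  read b, top Y: go to q_1, push Y → (q_1, b, YYZ)
  read b, top Y: go to q_1, push Y → (q_1, ε, YYZ)
All input consumed; M is in state q_1.

q_1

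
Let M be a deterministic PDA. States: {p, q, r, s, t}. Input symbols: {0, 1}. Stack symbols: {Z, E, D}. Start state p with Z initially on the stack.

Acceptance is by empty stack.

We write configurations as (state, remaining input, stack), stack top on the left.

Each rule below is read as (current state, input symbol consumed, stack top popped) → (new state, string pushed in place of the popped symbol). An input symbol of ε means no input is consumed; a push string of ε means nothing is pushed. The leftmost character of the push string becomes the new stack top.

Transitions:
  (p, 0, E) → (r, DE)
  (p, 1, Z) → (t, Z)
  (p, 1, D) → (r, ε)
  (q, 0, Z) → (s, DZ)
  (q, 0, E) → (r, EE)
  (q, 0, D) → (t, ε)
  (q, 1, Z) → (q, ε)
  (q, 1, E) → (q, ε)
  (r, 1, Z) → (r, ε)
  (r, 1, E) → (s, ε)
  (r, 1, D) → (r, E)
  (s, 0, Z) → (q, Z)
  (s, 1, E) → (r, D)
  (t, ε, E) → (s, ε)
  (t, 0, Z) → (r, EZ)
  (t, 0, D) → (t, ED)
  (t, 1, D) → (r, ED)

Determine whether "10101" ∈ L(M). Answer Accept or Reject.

Accept

(p, 10101, Z)
  read 1, top Z: go to t, push Z → (t, 0101, Z)
  read 0, top Z: go to r, push EZ → (r, 101, EZ)
  read 1, top E: go to s, push ε → (s, 01, Z)
  read 0, top Z: go to q, push Z → (q, 1, Z)
  read 1, top Z: go to q, push ε → (q, ε, ε)
All input consumed and the stack is empty.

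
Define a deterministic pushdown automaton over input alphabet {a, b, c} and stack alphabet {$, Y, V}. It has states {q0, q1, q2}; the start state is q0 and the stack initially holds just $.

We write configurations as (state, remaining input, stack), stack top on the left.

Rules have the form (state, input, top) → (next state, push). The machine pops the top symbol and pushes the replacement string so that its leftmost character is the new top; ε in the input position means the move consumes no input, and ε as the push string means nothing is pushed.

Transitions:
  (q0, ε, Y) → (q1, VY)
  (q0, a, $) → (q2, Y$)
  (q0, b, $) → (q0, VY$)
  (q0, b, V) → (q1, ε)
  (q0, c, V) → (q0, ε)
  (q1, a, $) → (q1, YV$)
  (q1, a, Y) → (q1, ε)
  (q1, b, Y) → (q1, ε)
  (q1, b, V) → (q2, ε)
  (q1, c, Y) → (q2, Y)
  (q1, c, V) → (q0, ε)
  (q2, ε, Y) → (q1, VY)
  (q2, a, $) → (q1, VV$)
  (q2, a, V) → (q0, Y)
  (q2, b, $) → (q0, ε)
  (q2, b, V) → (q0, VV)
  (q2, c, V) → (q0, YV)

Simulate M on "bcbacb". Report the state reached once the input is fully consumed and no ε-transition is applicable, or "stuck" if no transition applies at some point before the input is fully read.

stuck

(q0, bcbacb, $) ⊢ (q0, cbacb, VY$) ⊢ (q0, bacb, Y$) ⊢ (q1, bacb, VY$) ⊢ (q2, acb, Y$) ⊢ (q1, acb, VY$)
No transition for (q1, a, top V); M blocks with input acb remaining.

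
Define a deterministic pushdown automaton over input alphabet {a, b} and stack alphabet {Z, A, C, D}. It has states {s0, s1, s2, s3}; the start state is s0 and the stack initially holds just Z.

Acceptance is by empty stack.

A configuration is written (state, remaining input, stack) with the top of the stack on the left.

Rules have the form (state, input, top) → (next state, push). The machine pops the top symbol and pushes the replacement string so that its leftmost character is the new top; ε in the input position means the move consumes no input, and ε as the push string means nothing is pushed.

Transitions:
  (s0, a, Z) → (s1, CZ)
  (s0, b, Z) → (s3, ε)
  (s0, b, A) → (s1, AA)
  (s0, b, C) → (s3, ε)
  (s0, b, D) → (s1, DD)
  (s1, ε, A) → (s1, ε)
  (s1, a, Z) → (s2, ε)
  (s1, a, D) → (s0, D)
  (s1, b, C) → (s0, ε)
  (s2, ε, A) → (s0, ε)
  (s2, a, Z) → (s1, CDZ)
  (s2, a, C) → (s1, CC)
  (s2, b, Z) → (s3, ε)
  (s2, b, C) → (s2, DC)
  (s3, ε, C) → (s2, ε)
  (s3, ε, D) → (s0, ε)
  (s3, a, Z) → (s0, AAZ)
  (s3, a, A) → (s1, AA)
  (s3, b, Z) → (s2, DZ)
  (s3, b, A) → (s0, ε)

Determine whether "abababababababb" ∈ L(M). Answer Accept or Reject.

Accept

(s0, abababababababb, Z) ⊢ (s1, bababababababb, CZ) ⊢ (s0, ababababababb, Z) ⊢ (s1, babababababb, CZ) ⊢ (s0, abababababb, Z) ⊢ (s1, bababababb, CZ) ⊢ (s0, ababababb, Z) ⊢ (s1, babababb, CZ) ⊢ (s0, abababb, Z) ⊢ (s1, bababb, CZ) ⊢ (s0, ababb, Z) ⊢ (s1, babb, CZ) ⊢ (s0, abb, Z) ⊢ (s1, bb, CZ) ⊢ (s0, b, Z) ⊢ (s3, ε, ε)
All input consumed and the stack is empty.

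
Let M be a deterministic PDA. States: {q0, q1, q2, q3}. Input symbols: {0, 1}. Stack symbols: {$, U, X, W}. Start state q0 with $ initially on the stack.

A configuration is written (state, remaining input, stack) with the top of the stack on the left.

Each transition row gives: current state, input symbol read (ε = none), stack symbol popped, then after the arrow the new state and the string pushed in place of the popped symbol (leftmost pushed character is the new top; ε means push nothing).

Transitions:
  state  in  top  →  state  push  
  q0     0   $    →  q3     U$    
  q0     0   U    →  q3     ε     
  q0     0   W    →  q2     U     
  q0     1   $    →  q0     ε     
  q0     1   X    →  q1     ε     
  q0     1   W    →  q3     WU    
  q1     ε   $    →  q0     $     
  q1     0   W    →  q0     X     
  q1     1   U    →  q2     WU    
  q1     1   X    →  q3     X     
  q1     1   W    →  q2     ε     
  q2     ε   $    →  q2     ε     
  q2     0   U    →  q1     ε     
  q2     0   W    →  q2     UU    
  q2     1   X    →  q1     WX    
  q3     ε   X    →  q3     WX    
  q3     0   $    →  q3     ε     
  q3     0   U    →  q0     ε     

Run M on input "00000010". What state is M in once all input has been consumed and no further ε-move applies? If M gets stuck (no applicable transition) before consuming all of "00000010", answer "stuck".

(q0, 00000010, $) ⊢ (q3, 0000010, U$) ⊢ (q0, 000010, $) ⊢ (q3, 00010, U$) ⊢ (q0, 0010, $) ⊢ (q3, 010, U$) ⊢ (q0, 10, $) ⊢ (q0, 0, ε)
No transition for (q0, 0, top ε); M blocks with input 0 remaining.

stuck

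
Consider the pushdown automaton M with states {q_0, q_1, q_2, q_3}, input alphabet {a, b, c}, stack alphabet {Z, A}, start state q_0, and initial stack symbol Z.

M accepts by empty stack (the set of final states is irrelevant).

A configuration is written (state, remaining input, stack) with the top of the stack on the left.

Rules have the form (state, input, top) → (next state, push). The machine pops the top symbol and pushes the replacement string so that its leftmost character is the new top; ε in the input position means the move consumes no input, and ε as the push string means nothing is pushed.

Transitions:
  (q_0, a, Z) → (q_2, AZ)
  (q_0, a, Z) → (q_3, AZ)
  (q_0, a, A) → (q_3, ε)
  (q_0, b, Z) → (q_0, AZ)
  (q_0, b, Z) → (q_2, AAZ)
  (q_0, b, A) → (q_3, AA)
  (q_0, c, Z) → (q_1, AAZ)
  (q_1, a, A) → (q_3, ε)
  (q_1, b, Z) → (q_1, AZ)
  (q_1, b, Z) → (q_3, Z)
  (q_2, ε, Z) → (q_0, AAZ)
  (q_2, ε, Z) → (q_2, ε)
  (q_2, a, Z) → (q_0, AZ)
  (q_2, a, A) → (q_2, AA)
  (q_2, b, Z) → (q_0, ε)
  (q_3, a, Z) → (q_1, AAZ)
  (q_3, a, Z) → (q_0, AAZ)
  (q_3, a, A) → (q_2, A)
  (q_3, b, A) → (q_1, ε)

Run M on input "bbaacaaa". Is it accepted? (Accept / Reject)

Reject

No computation consumes all input and empties the stack.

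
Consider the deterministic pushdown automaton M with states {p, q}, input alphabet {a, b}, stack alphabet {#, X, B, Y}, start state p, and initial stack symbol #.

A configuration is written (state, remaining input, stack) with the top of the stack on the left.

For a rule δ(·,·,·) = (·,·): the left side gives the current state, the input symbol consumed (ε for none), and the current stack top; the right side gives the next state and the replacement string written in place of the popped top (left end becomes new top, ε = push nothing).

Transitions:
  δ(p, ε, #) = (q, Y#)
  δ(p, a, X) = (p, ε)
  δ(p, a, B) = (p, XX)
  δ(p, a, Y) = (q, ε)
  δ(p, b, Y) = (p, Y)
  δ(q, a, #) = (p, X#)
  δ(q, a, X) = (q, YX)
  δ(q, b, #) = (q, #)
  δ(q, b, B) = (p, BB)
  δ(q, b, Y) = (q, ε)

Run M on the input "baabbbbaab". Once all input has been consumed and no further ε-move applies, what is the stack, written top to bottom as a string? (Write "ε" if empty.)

(p, baabbbbaab, #)
  ε-move, top #: go to q, push Y# → (q, baabbbbaab, Y#)
  read b, top Y: go to q, push ε → (q, aabbbbaab, #)
  read a, top #: go to p, push X# → (p, abbbbaab, X#)
  read a, top X: go to p, push ε → (p, bbbbaab, #)
  ε-move, top #: go to q, push Y# → (q, bbbbaab, Y#)
  read b, top Y: go to q, push ε → (q, bbbaab, #)
  read b, top #: go to q, push # → (q, bbaab, #)
  read b, top #: go to q, push # → (q, baab, #)
  read b, top #: go to q, push # → (q, aab, #)
  read a, top #: go to p, push X# → (p, ab, X#)
  read a, top X: go to p, push ε → (p, b, #)
  ε-move, top #: go to q, push Y# → (q, b, Y#)
  read b, top Y: go to q, push ε → (q, ε, #)
All input consumed in state q with stack #.

#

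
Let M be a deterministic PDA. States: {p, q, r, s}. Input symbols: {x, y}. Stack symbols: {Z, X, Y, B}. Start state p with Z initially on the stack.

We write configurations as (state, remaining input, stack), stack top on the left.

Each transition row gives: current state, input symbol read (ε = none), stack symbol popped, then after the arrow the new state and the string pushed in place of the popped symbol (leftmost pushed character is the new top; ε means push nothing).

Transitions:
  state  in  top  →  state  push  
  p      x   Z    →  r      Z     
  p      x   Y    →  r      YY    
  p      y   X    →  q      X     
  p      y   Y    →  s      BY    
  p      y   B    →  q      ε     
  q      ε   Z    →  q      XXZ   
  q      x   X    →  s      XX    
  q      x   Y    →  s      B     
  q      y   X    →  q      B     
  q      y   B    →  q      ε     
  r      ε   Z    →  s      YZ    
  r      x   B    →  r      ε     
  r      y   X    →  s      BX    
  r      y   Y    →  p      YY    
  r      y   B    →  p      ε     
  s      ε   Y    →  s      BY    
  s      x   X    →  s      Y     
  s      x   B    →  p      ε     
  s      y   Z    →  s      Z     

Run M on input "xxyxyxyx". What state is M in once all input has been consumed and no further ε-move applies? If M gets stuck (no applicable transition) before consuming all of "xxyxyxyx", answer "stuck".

p

(p, xxyxyxyx, Z) ⊢ (r, xyxyxyx, Z) ⊢ (s, xyxyxyx, YZ) ⊢ (s, xyxyxyx, BYZ) ⊢ (p, yxyxyx, YZ) ⊢ (s, xyxyx, BYZ) ⊢ (p, yxyx, YZ) ⊢ (s, xyx, BYZ) ⊢ (p, yx, YZ) ⊢ (s, x, BYZ) ⊢ (p, ε, YZ)
All input consumed; M is in state p.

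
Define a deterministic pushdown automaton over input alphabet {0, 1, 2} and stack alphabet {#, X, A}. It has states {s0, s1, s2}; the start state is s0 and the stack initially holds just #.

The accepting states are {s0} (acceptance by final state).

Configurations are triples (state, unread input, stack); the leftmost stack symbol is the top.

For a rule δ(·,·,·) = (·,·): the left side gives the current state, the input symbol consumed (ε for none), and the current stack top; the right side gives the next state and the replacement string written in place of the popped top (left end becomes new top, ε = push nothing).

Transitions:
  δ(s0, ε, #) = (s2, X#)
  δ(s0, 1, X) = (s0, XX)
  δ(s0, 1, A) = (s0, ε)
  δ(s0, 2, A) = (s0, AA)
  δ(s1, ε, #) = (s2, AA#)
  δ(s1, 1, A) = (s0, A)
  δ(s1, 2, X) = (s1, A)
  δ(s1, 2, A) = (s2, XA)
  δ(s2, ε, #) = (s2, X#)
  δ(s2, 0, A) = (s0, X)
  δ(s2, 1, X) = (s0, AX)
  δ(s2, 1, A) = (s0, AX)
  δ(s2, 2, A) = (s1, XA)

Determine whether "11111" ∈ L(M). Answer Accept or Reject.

(s0, 11111, #)
  ε-move, top #: go to s2, push X# → (s2, 11111, X#)
  read 1, top X: go to s0, push AX → (s0, 1111, AX#)
  read 1, top A: go to s0, push ε → (s0, 111, X#)
  read 1, top X: go to s0, push XX → (s0, 11, XX#)
  read 1, top X: go to s0, push XX → (s0, 1, XXX#)
  read 1, top X: go to s0, push XX → (s0, ε, XXXX#)
All input consumed; state s0 ∈ F.

Accept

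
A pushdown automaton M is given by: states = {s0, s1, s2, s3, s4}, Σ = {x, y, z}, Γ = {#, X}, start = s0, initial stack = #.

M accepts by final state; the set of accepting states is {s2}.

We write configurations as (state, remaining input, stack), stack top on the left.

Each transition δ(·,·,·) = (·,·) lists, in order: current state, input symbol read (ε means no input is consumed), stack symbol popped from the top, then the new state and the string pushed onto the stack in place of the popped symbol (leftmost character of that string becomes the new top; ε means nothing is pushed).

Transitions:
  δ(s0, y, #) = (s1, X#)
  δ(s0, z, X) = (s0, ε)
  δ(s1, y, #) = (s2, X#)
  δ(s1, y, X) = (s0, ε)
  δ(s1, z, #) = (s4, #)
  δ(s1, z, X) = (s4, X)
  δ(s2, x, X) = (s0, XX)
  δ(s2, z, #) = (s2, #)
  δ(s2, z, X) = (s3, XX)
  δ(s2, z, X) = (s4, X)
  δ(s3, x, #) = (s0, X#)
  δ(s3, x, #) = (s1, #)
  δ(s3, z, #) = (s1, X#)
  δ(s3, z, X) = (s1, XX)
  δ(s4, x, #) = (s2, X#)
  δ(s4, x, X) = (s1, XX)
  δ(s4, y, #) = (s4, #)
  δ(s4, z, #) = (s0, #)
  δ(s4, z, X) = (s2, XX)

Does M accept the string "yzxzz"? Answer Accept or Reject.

One accepting computation: (s0, yzxzz, #) ⊢ (s1, zxzz, X#) ⊢ (s4, xzz, X#) ⊢ (s1, zz, XX#) ⊢ (s4, z, XX#) ⊢ (s2, ε, XXX#)
All input consumed and state s2 ∈ F.

Accept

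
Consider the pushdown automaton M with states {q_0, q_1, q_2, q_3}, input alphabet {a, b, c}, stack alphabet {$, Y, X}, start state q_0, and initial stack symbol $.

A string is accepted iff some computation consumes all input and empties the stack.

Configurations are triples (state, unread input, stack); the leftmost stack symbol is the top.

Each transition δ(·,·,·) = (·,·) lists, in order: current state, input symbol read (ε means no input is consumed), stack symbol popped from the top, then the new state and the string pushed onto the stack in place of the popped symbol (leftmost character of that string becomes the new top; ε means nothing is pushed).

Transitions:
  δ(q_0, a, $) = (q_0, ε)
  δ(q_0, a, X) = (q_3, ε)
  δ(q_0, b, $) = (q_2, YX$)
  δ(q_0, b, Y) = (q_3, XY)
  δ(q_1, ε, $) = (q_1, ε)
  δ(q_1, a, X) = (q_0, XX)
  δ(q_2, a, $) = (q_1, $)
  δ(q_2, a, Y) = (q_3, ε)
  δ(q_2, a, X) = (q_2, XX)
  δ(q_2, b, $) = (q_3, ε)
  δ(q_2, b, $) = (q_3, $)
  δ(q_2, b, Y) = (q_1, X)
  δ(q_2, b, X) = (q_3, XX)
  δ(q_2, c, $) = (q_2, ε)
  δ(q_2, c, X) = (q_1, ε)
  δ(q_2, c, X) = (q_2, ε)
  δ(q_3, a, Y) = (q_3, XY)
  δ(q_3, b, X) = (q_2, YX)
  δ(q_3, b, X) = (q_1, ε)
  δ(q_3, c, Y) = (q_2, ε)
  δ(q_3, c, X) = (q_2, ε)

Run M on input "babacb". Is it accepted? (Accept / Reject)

One accepting computation: (q_0, babacb, $) ⊢ (q_2, abacb, YX$) ⊢ (q_3, bacb, X$) ⊢ (q_2, acb, YX$) ⊢ (q_3, cb, X$) ⊢ (q_2, b, $) ⊢ (q_3, ε, ε)
All input consumed and the stack is empty.

Accept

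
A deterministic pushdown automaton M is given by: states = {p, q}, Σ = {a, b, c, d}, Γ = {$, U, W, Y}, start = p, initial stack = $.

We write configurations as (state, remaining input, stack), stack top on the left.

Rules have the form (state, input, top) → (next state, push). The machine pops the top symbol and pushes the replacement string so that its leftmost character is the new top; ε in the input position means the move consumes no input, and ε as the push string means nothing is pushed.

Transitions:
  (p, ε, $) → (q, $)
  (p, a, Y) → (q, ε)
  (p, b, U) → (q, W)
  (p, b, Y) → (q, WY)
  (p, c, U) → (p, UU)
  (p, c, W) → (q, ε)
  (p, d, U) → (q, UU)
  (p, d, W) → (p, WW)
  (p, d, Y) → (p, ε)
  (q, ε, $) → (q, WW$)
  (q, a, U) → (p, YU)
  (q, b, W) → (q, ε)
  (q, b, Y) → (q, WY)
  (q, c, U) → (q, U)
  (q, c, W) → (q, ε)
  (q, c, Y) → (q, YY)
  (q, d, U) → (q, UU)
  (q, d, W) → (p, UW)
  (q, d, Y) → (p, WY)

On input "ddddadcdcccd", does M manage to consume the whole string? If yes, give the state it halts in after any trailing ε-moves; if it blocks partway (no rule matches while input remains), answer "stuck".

q

(p, ddddadcdcccd, $) ⊢ (q, ddddadcdcccd, $) ⊢ (q, ddddadcdcccd, WW$) ⊢ (p, dddadcdcccd, UWW$) ⊢ (q, ddadcdcccd, UUWW$) ⊢ (q, dadcdcccd, UUUWW$) ⊢ (q, adcdcccd, UUUUWW$) ⊢ (p, dcdcccd, YUUUUWW$) ⊢ (p, cdcccd, UUUUWW$) ⊢ (p, dcccd, UUUUUWW$) ⊢ (q, cccd, UUUUUUWW$) ⊢ (q, ccd, UUUUUUWW$) ⊢ (q, cd, UUUUUUWW$) ⊢ (q, d, UUUUUUWW$) ⊢ (q, ε, UUUUUUUWW$)
All input consumed; M is in state q.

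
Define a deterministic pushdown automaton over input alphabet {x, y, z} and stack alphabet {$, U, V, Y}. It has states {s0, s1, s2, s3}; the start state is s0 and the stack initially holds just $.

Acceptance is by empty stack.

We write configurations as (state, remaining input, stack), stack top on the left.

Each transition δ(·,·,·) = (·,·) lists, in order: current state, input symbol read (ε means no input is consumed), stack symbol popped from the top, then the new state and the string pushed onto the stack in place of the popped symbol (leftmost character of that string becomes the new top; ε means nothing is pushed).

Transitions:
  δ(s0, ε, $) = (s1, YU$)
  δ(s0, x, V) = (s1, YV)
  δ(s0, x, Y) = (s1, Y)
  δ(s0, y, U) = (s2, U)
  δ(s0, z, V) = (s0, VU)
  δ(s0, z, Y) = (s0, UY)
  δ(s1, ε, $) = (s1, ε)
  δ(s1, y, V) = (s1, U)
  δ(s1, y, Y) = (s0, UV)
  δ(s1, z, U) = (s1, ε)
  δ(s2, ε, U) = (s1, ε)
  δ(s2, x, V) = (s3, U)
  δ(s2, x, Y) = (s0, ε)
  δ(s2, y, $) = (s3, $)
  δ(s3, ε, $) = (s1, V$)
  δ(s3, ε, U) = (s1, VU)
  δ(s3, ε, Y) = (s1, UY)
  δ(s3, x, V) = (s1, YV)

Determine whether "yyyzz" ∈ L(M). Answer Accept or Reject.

Accept

(s0, yyyzz, $) ⊢ (s1, yyyzz, YU$) ⊢ (s0, yyzz, UVU$) ⊢ (s2, yzz, UVU$) ⊢ (s1, yzz, VU$) ⊢ (s1, zz, UU$) ⊢ (s1, z, U$) ⊢ (s1, ε, $) ⊢ (s1, ε, ε)
All input consumed and the stack is empty.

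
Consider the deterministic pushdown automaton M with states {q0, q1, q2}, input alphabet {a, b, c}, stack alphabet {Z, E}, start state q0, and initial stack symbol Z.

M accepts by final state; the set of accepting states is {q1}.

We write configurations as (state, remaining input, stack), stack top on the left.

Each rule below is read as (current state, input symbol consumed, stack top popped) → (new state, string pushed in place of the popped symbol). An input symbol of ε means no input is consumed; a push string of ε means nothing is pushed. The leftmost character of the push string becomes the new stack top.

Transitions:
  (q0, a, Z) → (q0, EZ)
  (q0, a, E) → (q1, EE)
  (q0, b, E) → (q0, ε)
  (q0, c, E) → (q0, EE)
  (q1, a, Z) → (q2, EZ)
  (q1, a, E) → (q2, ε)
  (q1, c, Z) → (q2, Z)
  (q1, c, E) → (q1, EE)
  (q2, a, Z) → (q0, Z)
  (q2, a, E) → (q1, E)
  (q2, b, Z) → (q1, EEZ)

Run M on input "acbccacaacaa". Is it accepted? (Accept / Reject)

Accept

(q0, acbccacaacaa, Z) ⊢ (q0, cbccacaacaa, EZ) ⊢ (q0, bccacaacaa, EEZ) ⊢ (q0, ccacaacaa, EZ) ⊢ (q0, cacaacaa, EEZ) ⊢ (q0, acaacaa, EEEZ) ⊢ (q1, caacaa, EEEEZ) ⊢ (q1, aacaa, EEEEEZ) ⊢ (q2, acaa, EEEEZ) ⊢ (q1, caa, EEEEZ) ⊢ (q1, aa, EEEEEZ) ⊢ (q2, a, EEEEZ) ⊢ (q1, ε, EEEEZ)
All input consumed; state q1 ∈ F.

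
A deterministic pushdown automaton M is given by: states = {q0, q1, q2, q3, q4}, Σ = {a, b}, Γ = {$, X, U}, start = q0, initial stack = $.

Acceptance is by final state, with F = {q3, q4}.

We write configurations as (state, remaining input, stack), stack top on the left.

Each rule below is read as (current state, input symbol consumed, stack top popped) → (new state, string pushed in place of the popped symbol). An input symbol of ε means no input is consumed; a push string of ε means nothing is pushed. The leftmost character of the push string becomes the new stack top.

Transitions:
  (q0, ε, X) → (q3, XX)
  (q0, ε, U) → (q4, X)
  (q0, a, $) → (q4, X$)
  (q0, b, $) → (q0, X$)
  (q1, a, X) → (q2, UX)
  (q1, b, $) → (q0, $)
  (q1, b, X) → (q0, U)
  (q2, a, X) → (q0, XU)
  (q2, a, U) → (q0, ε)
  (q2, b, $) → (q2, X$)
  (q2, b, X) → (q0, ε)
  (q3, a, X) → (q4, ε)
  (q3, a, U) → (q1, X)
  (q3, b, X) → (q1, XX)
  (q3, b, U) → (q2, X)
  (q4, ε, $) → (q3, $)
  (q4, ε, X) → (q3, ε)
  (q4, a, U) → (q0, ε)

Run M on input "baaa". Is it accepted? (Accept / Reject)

Reject

(q0, baaa, $) ⊢ (q0, aaa, X$) ⊢ (q3, aaa, XX$) ⊢ (q4, aa, X$) ⊢ (q3, aa, $)
No transition applies at (q3, aa, $); input not fully consumed.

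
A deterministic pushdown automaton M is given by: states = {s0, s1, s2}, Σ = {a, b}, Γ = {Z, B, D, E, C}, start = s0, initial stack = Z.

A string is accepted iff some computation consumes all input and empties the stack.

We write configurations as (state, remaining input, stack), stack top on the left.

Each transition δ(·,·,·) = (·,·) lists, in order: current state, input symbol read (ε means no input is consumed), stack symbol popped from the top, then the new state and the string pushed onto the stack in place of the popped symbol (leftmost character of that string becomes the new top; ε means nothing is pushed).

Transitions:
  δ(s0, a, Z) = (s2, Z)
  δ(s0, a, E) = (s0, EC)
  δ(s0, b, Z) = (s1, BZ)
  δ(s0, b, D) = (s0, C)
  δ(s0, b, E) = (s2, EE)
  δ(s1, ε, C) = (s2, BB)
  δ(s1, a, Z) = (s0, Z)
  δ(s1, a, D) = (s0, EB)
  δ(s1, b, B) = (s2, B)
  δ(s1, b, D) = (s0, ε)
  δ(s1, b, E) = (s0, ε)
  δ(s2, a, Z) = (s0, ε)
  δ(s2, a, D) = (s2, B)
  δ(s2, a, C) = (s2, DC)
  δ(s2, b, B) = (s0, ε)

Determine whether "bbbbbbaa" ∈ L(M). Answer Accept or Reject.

Accept

(s0, bbbbbbaa, Z)
  read b, top Z: go to s1, push BZ → (s1, bbbbbaa, BZ)
  read b, top B: go to s2, push B → (s2, bbbbaa, BZ)
  read b, top B: go to s0, push ε → (s0, bbbaa, Z)
  read b, top Z: go to s1, push BZ → (s1, bbaa, BZ)
  read b, top B: go to s2, push B → (s2, baa, BZ)
  read b, top B: go to s0, push ε → (s0, aa, Z)
  read a, top Z: go to s2, push Z → (s2, a, Z)
  read a, top Z: go to s0, push ε → (s0, ε, ε)
All input consumed and the stack is empty.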